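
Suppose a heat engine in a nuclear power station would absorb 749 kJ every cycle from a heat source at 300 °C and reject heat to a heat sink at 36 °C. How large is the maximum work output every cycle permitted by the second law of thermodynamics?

T_H = 300 °C → 300 + 273.15 = 573.15 K.
T_C = 36 °C → 36 + 273.15 = 309.15 K.
By the Carnot theorem, η_max = 1 − T_C/T_H = 1 − 309.15/573.15 = 0.4606.
W_max = η_max · Q_H = 0.4606 × 749 = 345.0 kJ.

W_max ≈ 345.0 kJ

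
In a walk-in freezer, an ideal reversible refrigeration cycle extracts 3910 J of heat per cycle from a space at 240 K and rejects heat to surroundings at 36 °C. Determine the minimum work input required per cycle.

W_in ≈ 1127 J

T_H = 36 °C → 36 + 273.15 = 309.15 K.
Carnot COP: COP_R = T_C/(T_H − T_C) = 240.00/69.15 = 3.4707.
W = Q_C/COP_R = 3910/3.4707 = 1127 J.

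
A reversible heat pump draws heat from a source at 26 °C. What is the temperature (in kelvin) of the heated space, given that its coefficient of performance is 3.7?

T_C = 26 °C → 26 + 273.15 = 299.15 K.
COP_HP = T_H/(T_H − T_C) ⇒ T_H = T_C·COP_HP/(COP_HP − 1) = 299.15 × 3.7/(3.7 − 1) = 409.9 K.

T_H ≈ 409.9 K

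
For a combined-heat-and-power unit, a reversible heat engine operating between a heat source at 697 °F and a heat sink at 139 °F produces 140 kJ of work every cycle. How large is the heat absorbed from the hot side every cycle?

Q_H ≈ 290.2 kJ

T_H = 697 °F → (697 − 32) × 5/9 = 369.44 °C = 642.59 K.
T_C = 139 °F → (139 − 32) × 5/9 = 59.44 °C = 332.59 K.
Since the cycle is reversible, η = 1 − T_C/T_H = 1 − 332.59/642.59 = 0.4824.
Q_H = W/η = 140/0.4824 = 290.2 kJ.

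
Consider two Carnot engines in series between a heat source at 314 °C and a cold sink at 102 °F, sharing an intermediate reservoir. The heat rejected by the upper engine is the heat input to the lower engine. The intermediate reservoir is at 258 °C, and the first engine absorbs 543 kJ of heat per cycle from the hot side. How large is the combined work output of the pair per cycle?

W_total ≈ 254.4 kJ

T_H = 314 °C → 314 + 273.15 = 587.15 K.
T_C = 102 °F → (102 − 32) × 5/9 = 38.89 °C = 312.04 K.
Two reversible stages in series are equivalent to a single Carnot engine between T_H and T_C, so η_total = 1 − T_C/T_H = 1 − 312.04/587.15 = 0.4686.
W_total = η_total · Q_H = 0.4686 × 543 = 254.4 kJ.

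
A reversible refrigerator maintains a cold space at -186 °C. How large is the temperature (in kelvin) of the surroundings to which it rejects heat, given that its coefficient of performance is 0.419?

T_C = -186 °C → -186 + 273.15 = 87.15 K.
COP_R = T_C/(T_H − T_C) ⇒ T_H = T_C·(1 + 1/COP_R) = 87.15 × (1 + 1/0.419) = 295 K.

T_H ≈ 295 K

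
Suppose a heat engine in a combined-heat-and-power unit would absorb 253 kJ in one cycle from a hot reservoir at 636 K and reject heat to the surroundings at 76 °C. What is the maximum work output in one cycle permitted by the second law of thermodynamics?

T_C = 76 °C → 76 + 273.15 = 349.15 K.
The upper bound on efficiency is η_max = 1 − T_C/T_H = 1 − 349.15/636.00 = 0.4510.
W_max = η_max · Q_H = 0.4510 × 253 = 114 kJ.

W_max ≈ 114 kJ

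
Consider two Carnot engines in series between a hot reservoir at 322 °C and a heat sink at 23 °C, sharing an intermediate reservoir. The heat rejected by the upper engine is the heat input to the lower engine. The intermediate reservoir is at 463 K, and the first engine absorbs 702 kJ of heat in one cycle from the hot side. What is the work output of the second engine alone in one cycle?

T_H = 322 °C → 322 + 273.15 = 595.15 K.
T_C = 23 °C → 23 + 273.15 = 296.15 K.
Heat entering the second stage: Q_m = Q_H·(T_m/T_H) = 702 × 463.00/595.15 = 546 kJ.
Second-stage efficiency η₂ = 1 − T_C/T_m = 1 − 296.15/463.00 = 0.3604, so W₂ = η₂·Q_m = 197 kJ.

W₂ ≈ 197 kJ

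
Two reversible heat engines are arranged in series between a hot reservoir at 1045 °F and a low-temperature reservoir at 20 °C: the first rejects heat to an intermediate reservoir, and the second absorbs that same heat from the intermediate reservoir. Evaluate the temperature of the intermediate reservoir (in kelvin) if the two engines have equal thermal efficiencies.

T_H = 1045 °F → (1045 − 32) × 5/9 = 562.78 °C = 835.93 K.
T_C = 20 °C → 20 + 273.15 = 293.15 K.
Equal efficiencies require 1 − T_m/T_H = 1 − T_C/T_m, i.e. T_m/T_H = T_C/T_m, so T_m = √(T_H·T_C) = √(835.93 × 293.15) = 495 K.

T_m ≈ 495 K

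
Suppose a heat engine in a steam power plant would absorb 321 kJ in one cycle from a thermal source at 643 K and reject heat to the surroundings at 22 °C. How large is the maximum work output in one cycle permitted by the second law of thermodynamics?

W_max ≈ 174 kJ

T_C = 22 °C → 22 + 273.15 = 295.15 K.
No engine can exceed the Carnot limit: η_max = 1 − T_C/T_H = 1 − 295.15/643.00 = 0.5410.
W_max = η_max · Q_H = 0.5410 × 321 = 174 kJ.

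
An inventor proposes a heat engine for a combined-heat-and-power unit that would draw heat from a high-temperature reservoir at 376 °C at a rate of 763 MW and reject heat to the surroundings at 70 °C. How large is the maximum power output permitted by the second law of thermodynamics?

T_H = 376 °C → 376 + 273.15 = 649.15 K.
T_C = 70 °C → 70 + 273.15 = 343.15 K.
No engine can exceed the Carnot limit: η_max = 1 − T_C/T_H = 1 − 343.15/649.15 = 0.4714.
W_max = η_max · Q_H = 0.4714 × 763 = 360 MW.

Ẇ_max ≈ 360 MW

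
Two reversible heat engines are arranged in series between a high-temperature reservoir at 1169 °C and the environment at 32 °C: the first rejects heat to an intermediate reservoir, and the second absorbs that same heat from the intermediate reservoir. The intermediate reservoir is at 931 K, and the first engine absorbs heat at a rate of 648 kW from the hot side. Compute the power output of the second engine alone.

Ẇ₂ ≈ 281.2 kW

T_H = 1169 °C → 1169 + 273.15 = 1442.15 K.
T_C = 32 °C → 32 + 273.15 = 305.15 K.
Heat entering the second stage: Q_m = Q_H·(T_m/T_H) = 648 × 931.00/1442.15 = 418.3 kW.
Second-stage efficiency η₂ = 1 − T_C/T_m = 1 − 305.15/931.00 = 0.6722, so W₂ = η₂·Q_m = 281.2 kW.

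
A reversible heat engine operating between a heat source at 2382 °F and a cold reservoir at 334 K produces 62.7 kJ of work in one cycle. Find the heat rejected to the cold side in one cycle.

Q_C ≈ 16.8 kJ

T_H = 2382 °F → (2382 − 32) × 5/9 = 1305.56 °C = 1578.71 K.
Carnot efficiency: η = 1 − T_C/T_H = 1 − 334.00/1578.71 = 0.7884.
Since Q_C/Q_H = T_C/T_H and Q_H = W/η, Q_C = W·T_C/(T_H − T_C) = 62.7 × 334.00/1244.71 = 16.8 kJ.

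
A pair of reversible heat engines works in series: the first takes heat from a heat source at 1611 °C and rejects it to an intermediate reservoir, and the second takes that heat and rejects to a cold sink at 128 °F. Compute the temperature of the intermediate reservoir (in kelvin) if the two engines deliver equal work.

T_m ≈ 1105 K

T_H = 1611 °C → 1611 + 273.15 = 1884.15 K.
T_C = 128 °F → (128 − 32) × 5/9 = 53.33 °C = 326.48 K.
For reversible stages Q_m = Q_H·(T_m/T_H). Setting W₁ = Q_H(1 − T_m/T_H) equal to W₂ = Q_m(1 − T_C/T_m) = Q_H·(T_m − T_C)/T_H gives T_H − T_m = T_m − T_C, so T_m = (T_H + T_C)/2 = (1884.15 + 326.48)/2 = 1105 K.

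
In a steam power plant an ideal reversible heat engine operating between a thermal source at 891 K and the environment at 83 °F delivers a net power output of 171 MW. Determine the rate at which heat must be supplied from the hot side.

Q̇_H ≈ 258 MW

T_C = 83 °F → (83 − 32) × 5/9 = 28.33 °C = 301.48 K.
The Carnot efficiency is η = 1 − T_C/T_H = 1 − 301.48/891.00 = 0.6616.
Q_H = W/η = 171/0.6616 = 258 MW.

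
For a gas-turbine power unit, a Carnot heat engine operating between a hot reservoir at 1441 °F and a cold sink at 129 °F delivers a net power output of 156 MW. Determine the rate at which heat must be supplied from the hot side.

T_H = 1441 °F → (1441 − 32) × 5/9 = 782.78 °C = 1055.93 K.
T_C = 129 °F → (129 − 32) × 5/9 = 53.89 °C = 327.04 K.
Carnot efficiency: η = 1 − T_C/T_H = 1 − 327.04/1055.93 = 0.6903.
Q_H = W/η = 156/0.6903 = 226 MW.

Q̇_H ≈ 226 MW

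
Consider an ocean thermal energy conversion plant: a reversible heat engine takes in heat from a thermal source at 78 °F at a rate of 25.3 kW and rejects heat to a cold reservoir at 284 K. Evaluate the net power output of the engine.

T_H = 78 °F → (78 − 32) × 5/9 = 25.56 °C = 298.71 K.
For a reversible engine, η = 1 − T_C/T_H = 1 − 284.00/298.71 = 0.0492.
W = η·Q_H = 0.0492 × 25.3 = 1.25 kW.

Ẇ ≈ 1.25 kW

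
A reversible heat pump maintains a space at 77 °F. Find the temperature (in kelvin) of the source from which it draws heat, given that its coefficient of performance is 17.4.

T_C ≈ 281.0 K

T_H = 77 °F → (77 − 32) × 5/9 = 25.00 °C = 298.15 K.
COP_HP = T_H/(T_H − T_C) ⇒ T_C = T_H·(COP_HP − 1)/COP_HP = 298.15 × (17.4 − 1)/17.4 = 281.0 K.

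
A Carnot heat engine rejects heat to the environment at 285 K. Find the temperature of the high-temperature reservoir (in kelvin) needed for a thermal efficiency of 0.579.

T_H ≈ 677 K

From η = 1 − T_C/T_H, solving for T_H gives T_H = T_C/(1 − η) = 285.00/(1 − 0.579) = 677 K.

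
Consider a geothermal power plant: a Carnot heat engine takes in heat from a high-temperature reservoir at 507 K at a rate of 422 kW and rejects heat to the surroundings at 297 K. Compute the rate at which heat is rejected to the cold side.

Q̇_C ≈ 247.2 kW

Since the cycle is reversible, η = 1 − T_C/T_H = 1 − 297.00/507.00 = 0.4142.
For a reversible cycle Q_C/Q_H = T_C/T_H, so Q_C = 422 × 297.00/507.00 = 247.2 kW.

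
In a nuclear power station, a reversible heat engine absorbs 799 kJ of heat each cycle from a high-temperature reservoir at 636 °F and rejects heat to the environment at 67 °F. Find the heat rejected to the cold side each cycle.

T_H = 636 °F → (636 − 32) × 5/9 = 335.56 °C = 608.71 K.
T_C = 67 °F → (67 − 32) × 5/9 = 19.44 °C = 292.59 K.
Carnot efficiency: η = 1 − T_C/T_H = 1 − 292.59/608.71 = 0.5193.
For a reversible cycle Q_C/Q_H = T_C/T_H, so Q_C = 799 × 292.59/608.71 = 384.1 kJ.

Q_C ≈ 384.1 kJ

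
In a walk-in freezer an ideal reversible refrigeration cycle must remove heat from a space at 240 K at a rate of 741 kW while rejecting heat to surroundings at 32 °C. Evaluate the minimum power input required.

Ẇ_in ≈ 201 kW

T_H = 32 °C → 32 + 273.15 = 305.15 K.
COP_R = T_C/(T_H − T_C) = 240.00/65.15 = 3.6838.
W = Q_C/COP_R = 741/3.6838 = 201 kW.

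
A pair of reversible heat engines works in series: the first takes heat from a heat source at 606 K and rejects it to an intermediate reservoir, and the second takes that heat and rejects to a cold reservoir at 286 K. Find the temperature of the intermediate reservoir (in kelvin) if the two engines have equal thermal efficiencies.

T_m ≈ 416.3 K

Equal efficiencies require 1 − T_m/T_H = 1 − T_C/T_m, i.e. T_m/T_H = T_C/T_m, so T_m = √(T_H·T_C) = √(606.00 × 286.00) = 416.3 K.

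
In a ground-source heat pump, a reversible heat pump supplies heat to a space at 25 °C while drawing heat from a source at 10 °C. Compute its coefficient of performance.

T_H = 25 °C → 25 + 273.15 = 298.15 K.
T_C = 10 °C → 10 + 273.15 = 283.15 K.
Reversible heating COP: COP_HP = T_H/(T_H − T_C) = 298.15/(298.15 − 283.15) = 19.88.

COP_HP ≈ 19.88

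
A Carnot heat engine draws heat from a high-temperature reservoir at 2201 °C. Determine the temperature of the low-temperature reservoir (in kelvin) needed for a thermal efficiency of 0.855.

T_H = 2201 °C → 2201 + 273.15 = 2474.15 K.
From η = 1 − T_C/T_H, T_C = T_H·(1 − η) = 2474.15 × (1 − 0.855) = 358.8 K.

T_C ≈ 358.8 K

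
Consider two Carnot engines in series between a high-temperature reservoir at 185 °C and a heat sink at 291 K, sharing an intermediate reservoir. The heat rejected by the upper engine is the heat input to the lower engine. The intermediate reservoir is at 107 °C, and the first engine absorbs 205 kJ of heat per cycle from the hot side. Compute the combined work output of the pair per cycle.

T_H = 185 °C → 185 + 273.15 = 458.15 K.
Two reversible stages in series are equivalent to a single Carnot engine between T_H and T_C, so η_total = 1 − T_C/T_H = 1 − 291.00/458.15 = 0.3648.
W_total = η_total · Q_H = 0.3648 × 205 = 74.8 kJ.

W_total ≈ 74.8 kJ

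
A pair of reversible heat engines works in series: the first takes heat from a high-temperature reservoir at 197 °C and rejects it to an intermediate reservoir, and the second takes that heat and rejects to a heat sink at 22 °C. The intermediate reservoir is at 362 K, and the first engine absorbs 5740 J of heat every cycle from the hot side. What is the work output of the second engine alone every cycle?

W₂ ≈ 816.2 J

T_H = 197 °C → 197 + 273.15 = 470.15 K.
T_C = 22 °C → 22 + 273.15 = 295.15 K.
Heat entering the second stage: Q_m = Q_H·(T_m/T_H) = 5740 × 362.00/470.15 = 4420 J.
Second-stage efficiency η₂ = 1 − T_C/T_m = 1 − 295.15/362.00 = 0.1847, so W₂ = η₂·Q_m = 816.2 J.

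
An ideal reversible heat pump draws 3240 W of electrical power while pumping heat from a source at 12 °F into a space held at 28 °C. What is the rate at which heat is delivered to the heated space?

Q̇_H ≈ 24950 W

T_H = 28 °C → 28 + 273.15 = 301.15 K.
T_C = 12 °F → (12 − 32) × 5/9 = -11.11 °C = 262.04 K.
For a reversible heat pump, COP_HP = T_H/(T_H − T_C) = 301.15/39.11 = 7.6999.
Q_H = COP_HP · W = 7.6999 × 3240 = 24950 W.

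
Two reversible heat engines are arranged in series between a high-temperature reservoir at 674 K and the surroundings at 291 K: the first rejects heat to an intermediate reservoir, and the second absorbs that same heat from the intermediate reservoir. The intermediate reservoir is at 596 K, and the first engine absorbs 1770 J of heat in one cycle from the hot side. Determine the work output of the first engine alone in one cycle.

First-stage efficiency η₁ = 1 − T_m/T_H = 1 − 596.00/674.00 = 0.1157.
W₁ = η₁·Q_H = 0.1157 × 1770 = 205 J.

W₁ ≈ 205 J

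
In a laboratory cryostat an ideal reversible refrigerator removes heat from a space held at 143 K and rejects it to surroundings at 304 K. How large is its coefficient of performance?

Carnot COP: COP_R = T_C/(T_H − T_C) = 143.00/(304.00 − 143.00) = 0.8882.

COP_R ≈ 0.8882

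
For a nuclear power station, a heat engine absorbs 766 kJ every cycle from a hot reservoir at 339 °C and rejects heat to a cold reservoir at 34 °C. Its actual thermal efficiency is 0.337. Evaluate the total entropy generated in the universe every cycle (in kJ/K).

T_H = 339 °C → 339 + 273.15 = 612.15 K.
T_C = 34 °C → 34 + 273.15 = 307.15 K.
W = η·Q_H = 0.337 × 766 = 258.1 kJ, so Q_C = Q_H − W = 507.9 kJ.
The hot reservoir loses entropy Q_H/T_H = 766/612.15 = 1.251 kJ/K; the cold reservoir gains Q_C/T_C = 507.9/307.15 = 1.653 kJ/K.
ΔS_univ = −Q_H/T_H + Q_C/T_C = 0.4021 kJ/K (> 0, since η = 0.337 < η_Carnot = 0.498).

ΔS_univ ≈ 0.4021 kJ/K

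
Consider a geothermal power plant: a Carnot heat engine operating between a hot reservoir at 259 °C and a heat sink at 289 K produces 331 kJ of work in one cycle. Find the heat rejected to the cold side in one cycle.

Q_C ≈ 393.4 kJ

T_H = 259 °C → 259 + 273.15 = 532.15 K.
Carnot efficiency: η = 1 − T_C/T_H = 1 − 289.00/532.15 = 0.4569.
Since Q_C/Q_H = T_C/T_H and Q_H = W/η, Q_C = W·T_C/(T_H − T_C) = 331 × 289.00/243.15 = 393.4 kJ.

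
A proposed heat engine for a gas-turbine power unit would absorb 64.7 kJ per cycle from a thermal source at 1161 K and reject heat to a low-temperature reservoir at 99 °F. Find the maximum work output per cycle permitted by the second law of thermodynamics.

T_C = 99 °F → (99 − 32) × 5/9 = 37.22 °C = 310.37 K.
The second-law ceiling is the Carnot efficiency, η_max = 1 − T_C/T_H = 1 − 310.37/1161.00 = 0.7327.
W_max = η_max · Q_H = 0.7327 × 64.7 = 47.40 kJ.

W_max ≈ 47.40 kJ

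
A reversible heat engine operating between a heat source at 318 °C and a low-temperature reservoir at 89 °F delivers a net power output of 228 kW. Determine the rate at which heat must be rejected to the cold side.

T_H = 318 °C → 318 + 273.15 = 591.15 K.
T_C = 89 °F → (89 − 32) × 5/9 = 31.67 °C = 304.82 K.
The Carnot efficiency is η = 1 − T_C/T_H = 1 − 304.82/591.15 = 0.4844.
Since Q_C/Q_H = T_C/T_H and Q_H = W/η, Q_C = W·T_C/(T_H − T_C) = 228 × 304.82/286.33 = 243 kW.

Q̇_C ≈ 243 kW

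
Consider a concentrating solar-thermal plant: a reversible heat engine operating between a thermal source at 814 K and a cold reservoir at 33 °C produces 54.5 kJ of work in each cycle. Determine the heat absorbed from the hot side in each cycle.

Q_H ≈ 87.4 kJ

T_C = 33 °C → 33 + 273.15 = 306.15 K.
Since the cycle is reversible, η = 1 − T_C/T_H = 1 − 306.15/814.00 = 0.6239.
Q_H = W/η = 54.5/0.6239 = 87.4 kJ.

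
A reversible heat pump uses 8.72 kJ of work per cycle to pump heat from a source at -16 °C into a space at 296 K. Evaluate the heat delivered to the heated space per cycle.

Q_H ≈ 66.4 kJ

T_C = -16 °C → -16 + 273.15 = 257.15 K.
For a reversible heat pump, COP_HP = T_H/(T_H − T_C) = 296.00/38.85 = 7.6190.
Q_H = COP_HP · W = 7.6190 × 8.72 = 66.4 kJ.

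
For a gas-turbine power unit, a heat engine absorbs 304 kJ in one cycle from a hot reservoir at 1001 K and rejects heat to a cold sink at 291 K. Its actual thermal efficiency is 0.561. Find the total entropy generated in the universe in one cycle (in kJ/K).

W = η·Q_H = 0.561 × 304 = 170.5 kJ, so Q_C = Q_H − W = 133.5 kJ.
Entropy balance on the reservoirs: −Q_H/T_H = -0.3037 kJ/K, +Q_C/T_C = 0.4586 kJ/K.
ΔS_univ = −Q_H/T_H + Q_C/T_C = 0.155 kJ/K (> 0, since η = 0.561 < η_Carnot = 0.709).

ΔS_univ ≈ 0.155 kJ/K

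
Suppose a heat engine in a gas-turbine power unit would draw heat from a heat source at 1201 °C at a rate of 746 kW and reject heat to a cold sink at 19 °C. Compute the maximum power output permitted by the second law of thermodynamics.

T_H = 1201 °C → 1201 + 273.15 = 1474.15 K.
T_C = 19 °C → 19 + 273.15 = 292.15 K.
The second-law ceiling is the Carnot efficiency, η_max = 1 − T_C/T_H = 1 − 292.15/1474.15 = 0.8018.
W_max = η_max · Q_H = 0.8018 × 746 = 598.2 kW.

Ẇ_max ≈ 598.2 kW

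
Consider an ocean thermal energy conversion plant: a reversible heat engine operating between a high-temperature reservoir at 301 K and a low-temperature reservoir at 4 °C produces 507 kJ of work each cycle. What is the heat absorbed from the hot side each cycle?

T_C = 4 °C → 4 + 273.15 = 277.15 K.
For a reversible engine, η = 1 − T_C/T_H = 1 − 277.15/301.00 = 0.0792.
Q_H = W/η = 507/0.0792 = 6400 kJ.

Q_H ≈ 6400 kJ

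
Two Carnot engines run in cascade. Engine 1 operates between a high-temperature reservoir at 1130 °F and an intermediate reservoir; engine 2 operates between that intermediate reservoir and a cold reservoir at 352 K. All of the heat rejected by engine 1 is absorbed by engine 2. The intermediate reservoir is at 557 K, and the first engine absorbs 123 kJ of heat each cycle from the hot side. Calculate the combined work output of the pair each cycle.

T_H = 1130 °F → (1130 − 32) × 5/9 = 610.00 °C = 883.15 K.
Two reversible stages in series are equivalent to a single Carnot engine between T_H and T_C, so η_total = 1 − T_C/T_H = 1 − 352.00/883.15 = 0.6014.
W_total = η_total · Q_H = 0.6014 × 123 = 73.98 kJ.

W_total ≈ 73.98 kJ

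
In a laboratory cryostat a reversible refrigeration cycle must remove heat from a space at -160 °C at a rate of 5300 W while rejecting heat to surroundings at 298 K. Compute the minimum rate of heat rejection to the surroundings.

Q̇_H ≈ 13960 W

T_C = -160 °C → -160 + 273.15 = 113.15 K.
For a reversible cycle Q_H/Q_C = T_H/T_C, so Q_H = Q_C·T_H/T_C = 5300 × 298.00/113.15 = 13960 W.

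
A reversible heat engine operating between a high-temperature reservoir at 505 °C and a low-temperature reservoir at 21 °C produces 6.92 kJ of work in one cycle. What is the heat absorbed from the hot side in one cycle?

Q_H ≈ 11.1 kJ

T_H = 505 °C → 505 + 273.15 = 778.15 K.
T_C = 21 °C → 21 + 273.15 = 294.15 K.
Since the cycle is reversible, η = 1 − T_C/T_H = 1 − 294.15/778.15 = 0.6220.
Q_H = W/η = 6.92/0.6220 = 11.1 kJ.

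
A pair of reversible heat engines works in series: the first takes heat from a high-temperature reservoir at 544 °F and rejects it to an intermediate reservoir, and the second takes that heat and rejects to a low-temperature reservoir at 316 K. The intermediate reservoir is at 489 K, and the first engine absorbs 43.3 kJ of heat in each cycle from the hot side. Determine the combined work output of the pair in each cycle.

W_total ≈ 18.8 kJ

T_H = 544 °F → (544 − 32) × 5/9 = 284.44 °C = 557.59 K.
Two reversible stages in series are equivalent to a single Carnot engine between T_H and T_C, so η_total = 1 − T_C/T_H = 1 − 316.00/557.59 = 0.4333.
W_total = η_total · Q_H = 0.4333 × 43.3 = 18.8 kJ.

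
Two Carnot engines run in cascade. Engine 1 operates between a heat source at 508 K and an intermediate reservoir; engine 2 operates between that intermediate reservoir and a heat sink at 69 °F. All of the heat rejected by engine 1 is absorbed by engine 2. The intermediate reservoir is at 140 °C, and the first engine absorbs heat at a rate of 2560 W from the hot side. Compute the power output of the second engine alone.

T_C = 69 °F → (69 − 32) × 5/9 = 20.56 °C = 293.71 K.
T_m = 140 °C → 140 + 273.15 = 413.15 K.
Heat entering the second stage: Q_m = Q_H·(T_m/T_H) = 2560 × 413.15/508.00 = 2082 W.
Second-stage efficiency η₂ = 1 − T_C/T_m = 1 − 293.71/413.15 = 0.2891, so W₂ = η₂·Q_m = 601.9 W.

Ẇ₂ ≈ 601.9 W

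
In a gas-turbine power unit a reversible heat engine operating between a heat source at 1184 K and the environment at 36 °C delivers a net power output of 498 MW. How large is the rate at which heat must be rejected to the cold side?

T_C = 36 °C → 36 + 273.15 = 309.15 K.
Since the cycle is reversible, η = 1 − T_C/T_H = 1 − 309.15/1184.00 = 0.7389.
Since Q_C/Q_H = T_C/T_H and Q_H = W/η, Q_C = W·T_C/(T_H − T_C) = 498 × 309.15/874.85 = 176 MW.

Q̇_C ≈ 176 MW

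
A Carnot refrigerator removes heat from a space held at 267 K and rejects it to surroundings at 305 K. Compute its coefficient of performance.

The reversible coefficient of performance is COP_R = T_C/(T_H − T_C) = 267.00/(305.00 − 267.00) = 7.03.

COP_R ≈ 7.03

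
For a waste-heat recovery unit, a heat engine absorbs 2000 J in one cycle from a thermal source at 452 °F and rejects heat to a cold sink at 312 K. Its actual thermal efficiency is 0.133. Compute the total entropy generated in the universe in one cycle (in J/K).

ΔS_univ ≈ 1.61 J/K

T_H = 452 °F → (452 − 32) × 5/9 = 233.33 °C = 506.48 K.
W = η·Q_H = 0.133 × 2000 = 266.0 J, so Q_C = Q_H − W = 1734 J.
The hot reservoir loses entropy Q_H/T_H = 2000/506.48 = 3.949 J/K; the cold reservoir gains Q_C/T_C = 1734/312.00 = 5.558 J/K.
ΔS_univ = −Q_H/T_H + Q_C/T_C = 1.61 J/K (> 0, since η = 0.133 < η_Carnot = 0.384).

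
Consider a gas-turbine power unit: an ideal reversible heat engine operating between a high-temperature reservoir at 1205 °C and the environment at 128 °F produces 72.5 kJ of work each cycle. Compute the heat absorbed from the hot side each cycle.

Q_H ≈ 93.05 kJ

T_H = 1205 °C → 1205 + 273.15 = 1478.15 K.
T_C = 128 °F → (128 − 32) × 5/9 = 53.33 °C = 326.48 K.
Since the cycle is reversible, η = 1 − T_C/T_H = 1 − 326.48/1478.15 = 0.7791.
Q_H = W/η = 72.5/0.7791 = 93.05 kJ.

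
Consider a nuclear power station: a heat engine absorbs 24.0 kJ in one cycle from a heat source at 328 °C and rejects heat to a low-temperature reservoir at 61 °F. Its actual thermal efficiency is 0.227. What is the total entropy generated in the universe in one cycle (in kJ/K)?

T_H = 328 °C → 328 + 273.15 = 601.15 K.
T_C = 61 °F → (61 − 32) × 5/9 = 16.11 °C = 289.26 K.
W = η·Q_H = 0.227 × 24.0 = 5.448 kJ, so Q_C = Q_H − W = 18.55 kJ.
The hot reservoir loses entropy Q_H/T_H = 24.0/601.15 = 0.03992 kJ/K; the cold reservoir gains Q_C/T_C = 18.55/289.26 = 0.06414 kJ/K.
ΔS_univ = −Q_H/T_H + Q_C/T_C = 0.02421 kJ/K (> 0, since η = 0.227 < η_Carnot = 0.519).

ΔS_univ ≈ 0.02421 kJ/K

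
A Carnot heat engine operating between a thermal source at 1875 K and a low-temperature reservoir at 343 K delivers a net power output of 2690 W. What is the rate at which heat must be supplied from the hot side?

Carnot efficiency: η = 1 − T_C/T_H = 1 − 343.00/1875.00 = 0.8171.
Q_H = W/η = 2690/0.8171 = 3292 W.

Q̇_H ≈ 3292 W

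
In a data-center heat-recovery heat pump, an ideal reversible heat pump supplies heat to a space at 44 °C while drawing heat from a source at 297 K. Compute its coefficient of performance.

T_H = 44 °C → 44 + 273.15 = 317.15 K.
The Carnot heat-pump COP is COP_HP = T_H/(T_H − T_C) = 317.15/(317.15 − 297.00) = 15.7.

COP_HP ≈ 15.7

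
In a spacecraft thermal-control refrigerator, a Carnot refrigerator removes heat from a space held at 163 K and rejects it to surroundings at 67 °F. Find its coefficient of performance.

T_H = 67 °F → (67 − 32) × 5/9 = 19.44 °C = 292.59 K.
COP_R = T_C/(T_H − T_C) = 163.00/(292.59 − 163.00) = 1.26.

COP_R ≈ 1.26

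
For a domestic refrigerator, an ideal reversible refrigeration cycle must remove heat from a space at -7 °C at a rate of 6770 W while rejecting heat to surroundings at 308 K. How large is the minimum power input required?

Ẇ_in ≈ 1065 W

T_C = -7 °C → -7 + 273.15 = 266.15 K.
Carnot COP: COP_R = T_C/(T_H − T_C) = 266.15/41.85 = 6.3596.
W = Q_C/COP_R = 6770/6.3596 = 1065 W.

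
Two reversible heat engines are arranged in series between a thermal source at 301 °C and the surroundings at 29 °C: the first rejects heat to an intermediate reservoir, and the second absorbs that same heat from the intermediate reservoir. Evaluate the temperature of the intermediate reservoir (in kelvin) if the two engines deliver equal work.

T_H = 301 °C → 301 + 273.15 = 574.15 K.
T_C = 29 °C → 29 + 273.15 = 302.15 K.
For reversible stages Q_m = Q_H·(T_m/T_H). Setting W₁ = Q_H(1 − T_m/T_H) equal to W₂ = Q_m(1 − T_C/T_m) = Q_H·(T_m − T_C)/T_H gives T_H − T_m = T_m − T_C, so T_m = (T_H + T_C)/2 = (574.15 + 302.15)/2 = 438.1 K.

T_m ≈ 438.1 K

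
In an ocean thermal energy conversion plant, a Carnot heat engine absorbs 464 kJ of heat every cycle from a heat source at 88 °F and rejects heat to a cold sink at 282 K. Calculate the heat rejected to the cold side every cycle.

Q_C ≈ 430 kJ

T_H = 88 °F → (88 − 32) × 5/9 = 31.11 °C = 304.26 K.
Since the cycle is reversible, η = 1 − T_C/T_H = 1 − 282.00/304.26 = 0.0732.
For a reversible cycle Q_C/Q_H = T_C/T_H, so Q_C = 464 × 282.00/304.26 = 430 kJ.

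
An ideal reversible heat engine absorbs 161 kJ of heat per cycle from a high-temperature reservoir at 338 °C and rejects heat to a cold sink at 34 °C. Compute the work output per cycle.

T_H = 338 °C → 338 + 273.15 = 611.15 K.
T_C = 34 °C → 34 + 273.15 = 307.15 K.
η_rev = 1 − T_C/T_H = 1 − 307.15/611.15 = 0.4974.
W = η·Q_H = 0.4974 × 161 = 80.1 kJ.

W ≈ 80.1 kJ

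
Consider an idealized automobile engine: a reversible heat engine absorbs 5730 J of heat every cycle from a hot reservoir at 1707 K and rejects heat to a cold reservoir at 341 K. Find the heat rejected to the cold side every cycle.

Q_C ≈ 1140 J

Since the cycle is reversible, η = 1 − T_C/T_H = 1 − 341.00/1707.00 = 0.8002.
For a reversible cycle Q_C/Q_H = T_C/T_H, so Q_C = 5730 × 341.00/1707.00 = 1140 J.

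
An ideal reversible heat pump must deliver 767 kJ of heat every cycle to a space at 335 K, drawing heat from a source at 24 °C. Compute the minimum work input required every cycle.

W_in ≈ 86.7 kJ

T_C = 24 °C → 24 + 273.15 = 297.15 K.
For a reversible heat pump, COP_HP = T_H/(T_H − T_C) = 335.00/37.85 = 8.8507.
W = Q_H/COP_HP = 767/8.8507 = 86.7 kJ.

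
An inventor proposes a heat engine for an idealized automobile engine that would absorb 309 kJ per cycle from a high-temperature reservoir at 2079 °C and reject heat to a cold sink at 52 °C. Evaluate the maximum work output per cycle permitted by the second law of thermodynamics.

W_max ≈ 266 kJ

T_H = 2079 °C → 2079 + 273.15 = 2352.15 K.
T_C = 52 °C → 52 + 273.15 = 325.15 K.
The second-law ceiling is the Carnot efficiency, η_max = 1 − T_C/T_H = 1 − 325.15/2352.15 = 0.8618.
W_max = η_max · Q_H = 0.8618 × 309 = 266 kJ.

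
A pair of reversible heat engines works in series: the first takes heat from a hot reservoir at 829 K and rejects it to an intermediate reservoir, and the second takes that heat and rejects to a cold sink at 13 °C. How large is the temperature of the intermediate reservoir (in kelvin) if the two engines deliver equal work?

T_C = 13 °C → 13 + 273.15 = 286.15 K.
For reversible stages Q_m = Q_H·(T_m/T_H). Setting W₁ = Q_H(1 − T_m/T_H) equal to W₂ = Q_m(1 − T_C/T_m) = Q_H·(T_m − T_C)/T_H gives T_H − T_m = T_m − T_C, so T_m = (T_H + T_C)/2 = (829.00 + 286.15)/2 = 557.6 K.

T_m ≈ 557.6 K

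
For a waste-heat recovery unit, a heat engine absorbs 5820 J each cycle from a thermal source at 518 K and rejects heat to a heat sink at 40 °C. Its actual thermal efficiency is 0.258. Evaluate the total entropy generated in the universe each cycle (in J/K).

ΔS_univ ≈ 2.55 J/K

T_C = 40 °C → 40 + 273.15 = 313.15 K.
W = η·Q_H = 0.258 × 5820 = 1502 J, so Q_C = Q_H − W = 4318 J.
Reservoir entropy changes: ΔS_H = −Q_H/T_H = −5820/518.00 = -11.24 J/K and ΔS_C = +Q_C/T_C = 4318/313.15 = 13.79 J/K.
ΔS_univ = −Q_H/T_H + Q_C/T_C = 2.55 J/K (> 0, since η = 0.258 < η_Carnot = 0.395).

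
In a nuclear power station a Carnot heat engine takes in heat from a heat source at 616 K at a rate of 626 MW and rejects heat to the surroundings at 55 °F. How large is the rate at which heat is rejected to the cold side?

T_C = 55 °F → (55 − 32) × 5/9 = 12.78 °C = 285.93 K.
Since the cycle is reversible, η = 1 − T_C/T_H = 1 − 285.93/616.00 = 0.5358.
For a reversible cycle Q_C/Q_H = T_C/T_H, so Q_C = 626 × 285.93/616.00 = 291 MW.

Q̇_C ≈ 291 MW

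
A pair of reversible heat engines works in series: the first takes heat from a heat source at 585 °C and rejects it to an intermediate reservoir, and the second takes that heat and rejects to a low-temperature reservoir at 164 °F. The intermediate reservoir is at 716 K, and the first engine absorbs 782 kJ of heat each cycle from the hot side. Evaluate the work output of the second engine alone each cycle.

T_H = 585 °C → 585 + 273.15 = 858.15 K.
T_C = 164 °F → (164 − 32) × 5/9 = 73.33 °C = 346.48 K.
Heat entering the second stage: Q_m = Q_H·(T_m/T_H) = 782 × 716.00/858.15 = 652 kJ.
Second-stage efficiency η₂ = 1 − T_C/T_m = 1 − 346.48/716.00 = 0.5161, so W₂ = η₂·Q_m = 337 kJ.

W₂ ≈ 337 kJ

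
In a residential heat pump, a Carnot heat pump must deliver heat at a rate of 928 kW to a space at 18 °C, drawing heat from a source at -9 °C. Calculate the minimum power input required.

Ẇ_in ≈ 86.1 kW

T_H = 18 °C → 18 + 273.15 = 291.15 K.
T_C = -9 °C → -9 + 273.15 = 264.15 K.
For a reversible heat pump, COP_HP = T_H/(T_H − T_C) = 291.15/27.00 = 10.7833.
W = Q_H/COP_HP = 928/10.7833 = 86.1 kW.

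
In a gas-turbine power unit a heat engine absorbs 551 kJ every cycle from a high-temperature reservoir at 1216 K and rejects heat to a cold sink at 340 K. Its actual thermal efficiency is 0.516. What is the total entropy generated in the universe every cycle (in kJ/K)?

W = η·Q_H = 0.516 × 551 = 284.3 kJ, so Q_C = Q_H − W = 266.7 kJ.
Reservoir entropy changes: ΔS_H = −Q_H/T_H = −551/1216.00 = -0.4531 kJ/K and ΔS_C = +Q_C/T_C = 266.7/340.00 = 0.7844 kJ/K.
ΔS_univ = −Q_H/T_H + Q_C/T_C = 0.3312 kJ/K (> 0, since η = 0.516 < η_Carnot = 0.720).

ΔS_univ ≈ 0.3312 kJ/K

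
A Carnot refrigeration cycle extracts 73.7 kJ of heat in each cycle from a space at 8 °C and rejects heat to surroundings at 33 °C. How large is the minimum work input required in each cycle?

W_in ≈ 6.553 kJ

T_H = 33 °C → 33 + 273.15 = 306.15 K.
T_C = 8 °C → 8 + 273.15 = 281.15 K.
The reversible coefficient of performance is COP_R = T_C/(T_H − T_C) = 281.15/25.00 = 11.2460.
W = Q_C/COP_R = 73.7/11.2460 = 6.553 kJ.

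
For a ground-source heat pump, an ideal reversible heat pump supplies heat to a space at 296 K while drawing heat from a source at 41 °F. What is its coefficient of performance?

T_C = 41 °F → (41 − 32) × 5/9 = 5.00 °C = 278.15 K.
COP_HP = T_H/(T_H − T_C) = 296.00/(296.00 − 278.15) = 16.58.

COP_HP ≈ 16.58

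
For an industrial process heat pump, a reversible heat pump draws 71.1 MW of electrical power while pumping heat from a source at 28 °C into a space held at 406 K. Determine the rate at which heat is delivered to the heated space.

T_C = 28 °C → 28 + 273.15 = 301.15 K.
Reversible heating COP: COP_HP = T_H/(T_H − T_C) = 406.00/104.85 = 3.8722.
Q_H = COP_HP · W = 3.8722 × 71.1 = 275.3 MW.

Q̇_H ≈ 275.3 MW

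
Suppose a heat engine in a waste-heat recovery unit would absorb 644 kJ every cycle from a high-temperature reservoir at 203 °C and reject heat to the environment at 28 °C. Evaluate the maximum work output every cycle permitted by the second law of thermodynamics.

W_max ≈ 237 kJ

T_H = 203 °C → 203 + 273.15 = 476.15 K.
T_C = 28 °C → 28 + 273.15 = 301.15 K.
No engine can exceed the Carnot limit: η_max = 1 − T_C/T_H = 1 − 301.15/476.15 = 0.3675.
W_max = η_max · Q_H = 0.3675 × 644 = 237 kJ.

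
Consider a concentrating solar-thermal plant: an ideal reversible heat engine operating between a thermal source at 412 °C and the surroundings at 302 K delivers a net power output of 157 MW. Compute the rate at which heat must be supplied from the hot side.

Q̇_H ≈ 281 MW

T_H = 412 °C → 412 + 273.15 = 685.15 K.
Carnot efficiency: η = 1 − T_C/T_H = 1 − 302.00/685.15 = 0.5592.
Q_H = W/η = 157/0.5592 = 281 MW.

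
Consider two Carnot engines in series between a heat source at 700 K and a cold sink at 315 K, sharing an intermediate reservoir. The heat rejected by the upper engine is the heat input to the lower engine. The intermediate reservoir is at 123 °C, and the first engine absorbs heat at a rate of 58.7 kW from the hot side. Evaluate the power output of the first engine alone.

T_m = 123 °C → 123 + 273.15 = 396.15 K.
First-stage efficiency η₁ = 1 − T_m/T_H = 1 − 396.15/700.00 = 0.4341.
W₁ = η₁·Q_H = 0.4341 × 58.7 = 25.48 kW.

Ẇ₁ ≈ 25.48 kW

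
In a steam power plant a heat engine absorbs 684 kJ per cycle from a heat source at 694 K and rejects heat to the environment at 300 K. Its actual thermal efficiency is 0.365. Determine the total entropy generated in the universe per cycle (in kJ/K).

W = η·Q_H = 0.365 × 684 = 249.7 kJ, so Q_C = Q_H − W = 434.3 kJ.
The hot reservoir loses entropy Q_H/T_H = 684/694.00 = 0.9856 kJ/K; the cold reservoir gains Q_C/T_C = 434.3/300.00 = 1.448 kJ/K.
ΔS_univ = −Q_H/T_H + Q_C/T_C = 0.462 kJ/K (> 0, since η = 0.365 < η_Carnot = 0.568).

ΔS_univ ≈ 0.462 kJ/K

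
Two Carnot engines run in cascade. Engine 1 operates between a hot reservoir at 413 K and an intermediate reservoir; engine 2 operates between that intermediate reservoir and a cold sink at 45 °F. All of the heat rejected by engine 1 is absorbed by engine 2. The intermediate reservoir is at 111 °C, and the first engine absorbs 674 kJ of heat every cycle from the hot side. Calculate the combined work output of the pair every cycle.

T_C = 45 °F → (45 − 32) × 5/9 = 7.22 °C = 280.37 K.
Two reversible stages in series are equivalent to a single Carnot engine between T_H and T_C, so η_total = 1 − T_C/T_H = 1 − 280.37/413.00 = 0.3211.
W_total = η_total · Q_H = 0.3211 × 674 = 216 kJ.

W_total ≈ 216 kJ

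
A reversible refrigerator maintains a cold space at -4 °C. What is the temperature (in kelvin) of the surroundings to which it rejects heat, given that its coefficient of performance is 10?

T_H ≈ 296 K

T_C = -4 °C → -4 + 273.15 = 269.15 K.
COP_R = T_C/(T_H − T_C) ⇒ T_H = T_C·(1 + 1/COP_R) = 269.15 × (1 + 1/10) = 296 K.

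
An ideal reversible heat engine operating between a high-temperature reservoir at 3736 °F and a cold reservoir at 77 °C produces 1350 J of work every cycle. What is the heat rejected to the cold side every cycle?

T_H = 3736 °F → (3736 − 32) × 5/9 = 2057.78 °C = 2330.93 K.
T_C = 77 °C → 77 + 273.15 = 350.15 K.
Since the cycle is reversible, η = 1 − T_C/T_H = 1 − 350.15/2330.93 = 0.8498.
Since Q_C/Q_H = T_C/T_H and Q_H = W/η, Q_C = W·T_C/(T_H − T_C) = 1350 × 350.15/1980.78 = 239 J.

Q_C ≈ 239 J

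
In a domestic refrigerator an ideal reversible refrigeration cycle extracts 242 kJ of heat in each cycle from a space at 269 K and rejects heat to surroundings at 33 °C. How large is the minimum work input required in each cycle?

W_in ≈ 33.42 kJ

T_H = 33 °C → 33 + 273.15 = 306.15 K.
For a reversible refrigerator, COP_R = T_C/(T_H − T_C) = 269.00/37.15 = 7.2409.
W = Q_C/COP_R = 242/7.2409 = 33.42 kJ.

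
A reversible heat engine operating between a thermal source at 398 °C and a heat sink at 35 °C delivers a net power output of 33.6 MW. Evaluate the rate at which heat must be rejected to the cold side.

T_H = 398 °C → 398 + 273.15 = 671.15 K.
T_C = 35 °C → 35 + 273.15 = 308.15 K.
The Carnot efficiency is η = 1 − T_C/T_H = 1 − 308.15/671.15 = 0.5409.
Since Q_C/Q_H = T_C/T_H and Q_H = W/η, Q_C = W·T_C/(T_H − T_C) = 33.6 × 308.15/363.00 = 28.52 MW.

Q̇_C ≈ 28.52 MW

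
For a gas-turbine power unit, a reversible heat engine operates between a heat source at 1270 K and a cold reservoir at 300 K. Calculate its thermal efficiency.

η ≈ 0.764

The Carnot efficiency is η = 1 − T_C/T_H = 1 − 300.00/1270.00 = 0.764.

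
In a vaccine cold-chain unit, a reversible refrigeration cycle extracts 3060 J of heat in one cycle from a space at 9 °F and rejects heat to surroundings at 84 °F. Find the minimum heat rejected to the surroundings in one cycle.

T_H = 84 °F → (84 − 32) × 5/9 = 28.89 °C = 302.04 K.
T_C = 9 °F → (9 − 32) × 5/9 = -12.78 °C = 260.37 K.
For a reversible cycle Q_H/Q_C = T_H/T_C, so Q_H = Q_C·T_H/T_C = 3060 × 302.04/260.37 = 3550 J.

Q_H ≈ 3550 J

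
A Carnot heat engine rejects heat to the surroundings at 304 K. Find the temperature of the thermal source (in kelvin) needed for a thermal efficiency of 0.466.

T_H ≈ 569 K

From η = 1 − T_C/T_H, solving for T_H gives T_H = T_C/(1 − η) = 304.00/(1 − 0.466) = 569 K.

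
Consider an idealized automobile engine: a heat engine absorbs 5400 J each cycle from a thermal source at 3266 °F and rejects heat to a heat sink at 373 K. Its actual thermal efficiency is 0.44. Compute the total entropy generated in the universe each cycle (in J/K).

T_H = 3266 °F → (3266 − 32) × 5/9 = 1796.67 °C = 2069.82 K.
W = η·Q_H = 0.44 × 5400 = 2376 J, so Q_C = Q_H − W = 3024 J.
Entropy balance on the reservoirs: −Q_H/T_H = -2.609 J/K, +Q_C/T_C = 8.107 J/K.
ΔS_univ = −Q_H/T_H + Q_C/T_C = 5.50 J/K (> 0, since η = 0.44 < η_Carnot = 0.820).

ΔS_univ ≈ 5.50 J/K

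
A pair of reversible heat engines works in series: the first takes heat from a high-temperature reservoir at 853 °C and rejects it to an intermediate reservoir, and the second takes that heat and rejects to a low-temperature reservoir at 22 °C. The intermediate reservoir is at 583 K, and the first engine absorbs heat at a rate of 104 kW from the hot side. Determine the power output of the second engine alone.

Ẇ₂ ≈ 26.6 kW

T_H = 853 °C → 853 + 273.15 = 1126.15 K.
T_C = 22 °C → 22 + 273.15 = 295.15 K.
Heat entering the second stage: Q_m = Q_H·(T_m/T_H) = 104 × 583.00/1126.15 = 53.8 kW.
Second-stage efficiency η₂ = 1 − T_C/T_m = 1 − 295.15/583.00 = 0.4937, so W₂ = η₂·Q_m = 26.6 kW.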